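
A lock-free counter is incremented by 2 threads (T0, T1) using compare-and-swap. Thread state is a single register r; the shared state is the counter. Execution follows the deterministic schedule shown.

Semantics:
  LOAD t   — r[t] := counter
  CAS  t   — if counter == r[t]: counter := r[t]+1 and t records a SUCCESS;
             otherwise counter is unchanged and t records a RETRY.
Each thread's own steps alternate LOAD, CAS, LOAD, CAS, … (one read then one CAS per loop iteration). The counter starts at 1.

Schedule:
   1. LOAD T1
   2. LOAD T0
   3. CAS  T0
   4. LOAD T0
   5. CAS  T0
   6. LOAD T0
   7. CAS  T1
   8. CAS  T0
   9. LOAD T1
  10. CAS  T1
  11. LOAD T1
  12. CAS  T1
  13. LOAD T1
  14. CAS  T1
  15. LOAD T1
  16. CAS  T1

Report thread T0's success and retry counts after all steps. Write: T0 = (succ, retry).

T0 = (3, 0)

T1 LOAD — after: cnt=1, r=1 — load
T0 LOAD — after: cnt=1, r=1 — load
T0 CAS — after: cnt=2, r=1 — ok
T0 LOAD — after: cnt=2, r=2 — load
T0 CAS — after: cnt=3, r=2 — ok
T0 LOAD — after: cnt=3, r=3 — load
T1 CAS — after: cnt=3, r=1 — retry
T0 CAS — after: cnt=4, r=3 — ok
T1 LOAD — after: cnt=4, r=4 — load
T1 CAS — after: cnt=5, r=4 — ok
T1 LOAD — after: cnt=5, r=5 — load
T1 CAS — after: cnt=6, r=5 — ok
T1 LOAD — after: cnt=6, r=6 — load
T1 CAS — after: cnt=7, r=6 — ok
T1 LOAD — after: cnt=7, r=7 — load
T1 CAS — after: cnt=8, r=7 — ok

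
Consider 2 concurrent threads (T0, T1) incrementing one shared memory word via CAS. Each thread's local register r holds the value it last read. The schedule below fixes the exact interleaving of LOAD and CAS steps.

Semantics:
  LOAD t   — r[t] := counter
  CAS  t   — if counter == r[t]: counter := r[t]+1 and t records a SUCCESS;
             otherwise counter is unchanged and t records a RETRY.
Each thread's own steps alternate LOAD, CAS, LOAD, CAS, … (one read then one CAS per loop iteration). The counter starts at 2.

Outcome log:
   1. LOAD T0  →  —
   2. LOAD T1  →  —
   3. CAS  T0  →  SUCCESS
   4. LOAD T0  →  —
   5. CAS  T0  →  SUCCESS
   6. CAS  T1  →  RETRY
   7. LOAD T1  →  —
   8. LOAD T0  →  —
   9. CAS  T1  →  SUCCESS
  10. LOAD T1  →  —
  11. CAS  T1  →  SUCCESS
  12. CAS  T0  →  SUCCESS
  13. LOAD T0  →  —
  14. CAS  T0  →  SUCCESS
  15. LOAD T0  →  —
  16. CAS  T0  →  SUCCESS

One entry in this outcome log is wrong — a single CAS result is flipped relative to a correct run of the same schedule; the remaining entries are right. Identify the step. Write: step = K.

step = 12

Reference trace:
#1 T0 reads 2
#2 T1 reads 2
#3 T0 CAS(2→3) writes; counter now 3
#4 T0 reads 3
#5 T0 CAS(3→4) writes; counter now 4
#6 T1 CAS(2→3) fails; counter now 4
#7 T1 reads 4
#8 T0 reads 4
#9 T1 CAS(4→5) writes; counter now 5
#10 T1 reads 5
#11 T1 CAS(5→6) writes; counter now 6
#12 T0 CAS(4→5) fails; counter now 6
#13 T0 reads 6
#14 T0 CAS(6→7) writes; counter now 7
#15 T0 reads 7
#16 T0 CAS(7→8) writes; counter now 8
Flip is step 12.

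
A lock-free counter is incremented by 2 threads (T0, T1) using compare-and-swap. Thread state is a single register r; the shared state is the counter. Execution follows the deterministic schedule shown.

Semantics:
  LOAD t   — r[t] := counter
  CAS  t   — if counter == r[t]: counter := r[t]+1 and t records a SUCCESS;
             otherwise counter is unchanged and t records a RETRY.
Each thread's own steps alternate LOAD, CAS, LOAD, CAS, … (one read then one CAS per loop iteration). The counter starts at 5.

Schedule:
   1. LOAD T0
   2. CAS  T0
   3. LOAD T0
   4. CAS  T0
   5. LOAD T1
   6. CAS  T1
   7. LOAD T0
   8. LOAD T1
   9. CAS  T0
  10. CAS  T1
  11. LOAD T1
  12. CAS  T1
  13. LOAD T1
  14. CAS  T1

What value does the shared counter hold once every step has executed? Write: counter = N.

counter = 11

1. LOAD T0 → mem=5 r[T0]=5 [LOAD]
2. CAS T0 → mem=6 r[T0]=5 [OK]
3. LOAD T0 → mem=6 r[T0]=6 [LOAD]
4. CAS T0 → mem=7 r[T0]=6 [OK]
5. LOAD T1 → mem=7 r[T1]=7 [LOAD]
6. CAS T1 → mem=8 r[T1]=7 [OK]
7. LOAD T0 → mem=8 r[T0]=8 [LOAD]
8. LOAD T1 → mem=8 r[T1]=8 [LOAD]
9. CAS T0 → mem=9 r[T0]=8 [OK]
10. CAS T1 → mem=9 r[T1]=8 [RETRY]
11. LOAD T1 → mem=9 r[T1]=9 [LOAD]
12. CAS T1 → mem=10 r[T1]=9 [OK]
13. LOAD T1 → mem=10 r[T1]=10 [LOAD]
14. CAS T1 → mem=11 r[T1]=10 [OK]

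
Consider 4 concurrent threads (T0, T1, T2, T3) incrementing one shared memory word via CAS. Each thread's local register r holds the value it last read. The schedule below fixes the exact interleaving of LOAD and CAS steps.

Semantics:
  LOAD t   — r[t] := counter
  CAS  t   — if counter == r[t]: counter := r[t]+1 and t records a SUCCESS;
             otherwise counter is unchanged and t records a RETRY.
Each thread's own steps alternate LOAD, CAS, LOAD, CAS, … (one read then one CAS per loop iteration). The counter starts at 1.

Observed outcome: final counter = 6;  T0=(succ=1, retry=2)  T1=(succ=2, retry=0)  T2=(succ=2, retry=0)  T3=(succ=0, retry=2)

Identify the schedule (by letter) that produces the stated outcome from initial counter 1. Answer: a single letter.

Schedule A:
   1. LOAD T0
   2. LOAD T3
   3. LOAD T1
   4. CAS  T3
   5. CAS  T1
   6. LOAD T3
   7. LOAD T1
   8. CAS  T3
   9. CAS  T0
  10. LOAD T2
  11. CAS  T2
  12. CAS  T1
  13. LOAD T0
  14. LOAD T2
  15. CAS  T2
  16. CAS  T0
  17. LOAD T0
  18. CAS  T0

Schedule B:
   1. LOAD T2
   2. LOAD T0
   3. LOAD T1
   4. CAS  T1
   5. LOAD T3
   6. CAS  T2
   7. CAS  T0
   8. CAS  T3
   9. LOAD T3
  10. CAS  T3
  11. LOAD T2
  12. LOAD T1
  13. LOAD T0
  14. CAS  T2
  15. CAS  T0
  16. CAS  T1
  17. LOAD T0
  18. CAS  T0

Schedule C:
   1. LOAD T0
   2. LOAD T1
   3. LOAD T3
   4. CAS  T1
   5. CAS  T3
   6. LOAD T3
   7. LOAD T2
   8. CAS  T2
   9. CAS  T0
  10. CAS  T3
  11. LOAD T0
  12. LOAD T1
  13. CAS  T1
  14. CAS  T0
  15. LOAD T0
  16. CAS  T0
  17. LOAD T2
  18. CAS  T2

C

Simulating candidate C:
T0 LOAD — after: cnt=1, r=1 — load
T1 LOAD — after: cnt=1, r=1 — load
T3 LOAD — after: cnt=1, r=1 — load
T1 CAS — after: cnt=2, r=1 — ok
T3 CAS — after: cnt=2, r=1 — retry
T3 LOAD — after: cnt=2, r=2 — load
T2 LOAD — after: cnt=2, r=2 — load
T2 CAS — after: cnt=3, r=2 — ok
T0 CAS — after: cnt=3, r=1 — retry
T3 CAS — after: cnt=3, r=2 — retry
T0 LOAD — after: cnt=3, r=3 — load
T1 LOAD — after: cnt=3, r=3 — load
T1 CAS — after: cnt=4, r=3 — ok
T0 CAS — after: cnt=4, r=3 — retry
T0 LOAD — after: cnt=4, r=4 — load
T0 CAS — after: cnt=5, r=4 — ok
T2 LOAD — after: cnt=5, r=5 — load
T2 CAS — after: cnt=6, r=5 — ok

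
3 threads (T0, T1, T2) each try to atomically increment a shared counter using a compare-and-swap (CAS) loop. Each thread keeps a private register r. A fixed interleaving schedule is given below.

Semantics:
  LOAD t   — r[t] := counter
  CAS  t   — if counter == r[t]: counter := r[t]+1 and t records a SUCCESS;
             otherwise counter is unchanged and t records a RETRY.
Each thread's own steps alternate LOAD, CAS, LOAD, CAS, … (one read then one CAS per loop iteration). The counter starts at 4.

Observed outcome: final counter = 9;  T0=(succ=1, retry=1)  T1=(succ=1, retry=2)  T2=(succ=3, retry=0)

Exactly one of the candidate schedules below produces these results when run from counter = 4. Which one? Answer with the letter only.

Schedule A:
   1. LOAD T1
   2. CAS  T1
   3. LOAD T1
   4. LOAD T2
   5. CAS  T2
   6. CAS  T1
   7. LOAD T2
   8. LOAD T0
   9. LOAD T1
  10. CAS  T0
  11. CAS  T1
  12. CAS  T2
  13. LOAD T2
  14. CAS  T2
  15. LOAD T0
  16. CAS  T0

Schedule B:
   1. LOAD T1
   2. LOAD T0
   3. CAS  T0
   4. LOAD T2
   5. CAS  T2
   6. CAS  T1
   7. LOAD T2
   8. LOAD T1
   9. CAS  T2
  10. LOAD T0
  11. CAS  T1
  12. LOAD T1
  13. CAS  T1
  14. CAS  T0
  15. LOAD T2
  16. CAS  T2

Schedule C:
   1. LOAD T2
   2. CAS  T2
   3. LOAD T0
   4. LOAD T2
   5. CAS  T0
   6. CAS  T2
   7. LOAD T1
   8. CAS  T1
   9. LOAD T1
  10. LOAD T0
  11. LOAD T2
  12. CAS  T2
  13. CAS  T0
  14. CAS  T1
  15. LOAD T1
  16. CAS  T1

Run B:
T1 LOAD — after: cnt=4, r=4 — load
T0 LOAD — after: cnt=4, r=4 — load
T0 CAS — after: cnt=5, r=4 — ok
T2 LOAD — after: cnt=5, r=5 — load
T2 CAS — after: cnt=6, r=5 — ok
T1 CAS — after: cnt=6, r=4 — retry
T2 LOAD — after: cnt=6, r=6 — load
T1 LOAD — after: cnt=6, r=6 — load
T2 CAS — after: cnt=7, r=6 — ok
T0 LOAD — after: cnt=7, r=7 — load
T1 CAS — after: cnt=7, r=6 — retry
T1 LOAD — after: cnt=7, r=7 — load
T1 CAS — after: cnt=8, r=7 — ok
T0 CAS — after: cnt=8, r=7 — retry
T2 LOAD — after: cnt=8, r=8 — load
T2 CAS — after: cnt=9, r=8 — ok

B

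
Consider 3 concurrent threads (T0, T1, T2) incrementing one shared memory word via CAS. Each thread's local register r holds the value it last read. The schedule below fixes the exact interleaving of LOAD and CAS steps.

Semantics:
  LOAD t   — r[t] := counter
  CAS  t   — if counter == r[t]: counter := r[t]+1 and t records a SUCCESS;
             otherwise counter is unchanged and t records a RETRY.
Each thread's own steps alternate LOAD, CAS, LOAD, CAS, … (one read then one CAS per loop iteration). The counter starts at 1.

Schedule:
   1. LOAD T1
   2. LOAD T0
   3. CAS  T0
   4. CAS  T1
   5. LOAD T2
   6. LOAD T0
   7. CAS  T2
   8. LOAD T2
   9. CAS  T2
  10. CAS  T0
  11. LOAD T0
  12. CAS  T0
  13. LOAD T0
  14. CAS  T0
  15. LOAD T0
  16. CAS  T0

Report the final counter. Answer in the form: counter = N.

   1) LOAD T1:  M=1  r_T1=1
   2) LOAD T0:  M=1  r_T0=1
   3) CAS  T0:  M=2  r_T0=1 ✓
   4) CAS  T1:  M=2  r_T1=1 ✗
   5) LOAD T2:  M=2  r_T2=2
   6) LOAD T0:  M=2  r_T0=2
   7) CAS  T2:  M=3  r_T2=2 ✓
   8) LOAD T2:  M=3  r_T2=3
   9) CAS  T2:  M=4  r_T2=3 ✓
  10) CAS  T0:  M=4  r_T0=2 ✗
  11) LOAD T0:  M=4  r_T0=4
  12) CAS  T0:  M=5  r_T0=4 ✓
  13) LOAD T0:  M=5  r_T0=5
  14) CAS  T0:  M=6  r_T0=5 ✓
  15) LOAD T0:  M=6  r_T0=6
  16) CAS  T0:  M=7  r_T0=6 ✓

counter = 7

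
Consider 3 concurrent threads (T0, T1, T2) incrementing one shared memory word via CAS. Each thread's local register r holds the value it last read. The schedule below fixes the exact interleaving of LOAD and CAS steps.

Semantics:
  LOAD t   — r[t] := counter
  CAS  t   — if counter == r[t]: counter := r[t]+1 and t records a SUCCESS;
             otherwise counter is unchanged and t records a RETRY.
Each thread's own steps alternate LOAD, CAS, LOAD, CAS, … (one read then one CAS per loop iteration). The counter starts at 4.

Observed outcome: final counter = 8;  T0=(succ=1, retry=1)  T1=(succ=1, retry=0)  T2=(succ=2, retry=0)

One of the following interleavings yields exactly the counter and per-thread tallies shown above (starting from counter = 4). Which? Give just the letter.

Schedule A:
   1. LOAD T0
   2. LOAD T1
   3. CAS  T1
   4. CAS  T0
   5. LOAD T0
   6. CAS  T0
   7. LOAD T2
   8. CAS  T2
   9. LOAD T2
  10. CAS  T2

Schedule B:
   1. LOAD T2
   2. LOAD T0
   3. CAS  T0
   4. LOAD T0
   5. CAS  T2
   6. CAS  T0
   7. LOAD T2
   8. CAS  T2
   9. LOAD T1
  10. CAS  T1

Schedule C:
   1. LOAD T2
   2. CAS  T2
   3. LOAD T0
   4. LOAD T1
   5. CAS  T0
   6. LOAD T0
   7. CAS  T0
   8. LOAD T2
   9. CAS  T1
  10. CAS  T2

Run A:
1. LOAD T0 → mem=4 r[T0]=4 [LOAD]
2. LOAD T1 → mem=4 r[T1]=4 [LOAD]
3. CAS T1 → mem=5 r[T1]=4 [OK]
4. CAS T0 → mem=5 r[T0]=4 [RETRY]
5. LOAD T0 → mem=5 r[T0]=5 [LOAD]
6. CAS T0 → mem=6 r[T0]=5 [OK]
7. LOAD T2 → mem=6 r[T2]=6 [LOAD]
8. CAS T2 → mem=7 r[T2]=6 [OK]
9. LOAD T2 → mem=7 r[T2]=7 [LOAD]
10. CAS T2 → mem=8 r[T2]=7 [OK]

A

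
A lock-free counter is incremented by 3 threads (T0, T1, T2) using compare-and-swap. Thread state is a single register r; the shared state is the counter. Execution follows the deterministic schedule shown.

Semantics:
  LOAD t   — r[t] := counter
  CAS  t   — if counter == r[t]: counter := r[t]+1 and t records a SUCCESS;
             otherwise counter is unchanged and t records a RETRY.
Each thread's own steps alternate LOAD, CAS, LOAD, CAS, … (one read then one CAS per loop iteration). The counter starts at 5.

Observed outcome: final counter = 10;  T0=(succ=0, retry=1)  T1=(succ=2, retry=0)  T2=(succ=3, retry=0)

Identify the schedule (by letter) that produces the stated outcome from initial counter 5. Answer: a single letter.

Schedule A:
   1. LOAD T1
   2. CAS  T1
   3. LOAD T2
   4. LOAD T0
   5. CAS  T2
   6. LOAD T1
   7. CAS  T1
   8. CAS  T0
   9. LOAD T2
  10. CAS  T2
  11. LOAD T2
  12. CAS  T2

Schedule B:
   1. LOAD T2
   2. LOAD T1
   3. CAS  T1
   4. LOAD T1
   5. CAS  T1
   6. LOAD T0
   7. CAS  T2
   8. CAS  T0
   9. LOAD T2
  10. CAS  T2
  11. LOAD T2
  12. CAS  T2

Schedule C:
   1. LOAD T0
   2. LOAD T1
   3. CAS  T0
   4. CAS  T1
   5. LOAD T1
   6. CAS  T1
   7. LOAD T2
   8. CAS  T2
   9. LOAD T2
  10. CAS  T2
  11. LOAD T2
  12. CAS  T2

A

Tracing schedule A:
T1 LOAD — after: cnt=5, r=5 — load
T1 CAS — after: cnt=6, r=5 — ok
T2 LOAD — after: cnt=6, r=6 — load
T0 LOAD — after: cnt=6, r=6 — load
T2 CAS — after: cnt=7, r=6 — ok
T1 LOAD — after: cnt=7, r=7 — load
T1 CAS — after: cnt=8, r=7 — ok
T0 CAS — after: cnt=8, r=6 — retry
T2 LOAD — after: cnt=8, r=8 — load
T2 CAS — after: cnt=9, r=8 — ok
T2 LOAD — after: cnt=9, r=9 — load
T2 CAS — after: cnt=10, r=9 — ok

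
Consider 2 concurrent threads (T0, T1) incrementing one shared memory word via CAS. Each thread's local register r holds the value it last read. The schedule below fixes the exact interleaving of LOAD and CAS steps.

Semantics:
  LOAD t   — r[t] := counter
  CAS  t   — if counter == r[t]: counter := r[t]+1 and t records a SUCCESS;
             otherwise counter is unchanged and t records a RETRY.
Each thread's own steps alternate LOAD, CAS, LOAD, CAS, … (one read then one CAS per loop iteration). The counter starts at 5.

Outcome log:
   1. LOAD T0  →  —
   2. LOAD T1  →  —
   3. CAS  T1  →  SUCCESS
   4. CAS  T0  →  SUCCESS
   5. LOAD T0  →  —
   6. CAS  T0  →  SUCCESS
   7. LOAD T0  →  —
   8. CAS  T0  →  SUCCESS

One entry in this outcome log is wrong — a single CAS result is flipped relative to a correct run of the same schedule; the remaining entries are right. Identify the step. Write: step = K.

step = 4

Re-executing:
   1) LOAD T0:  M=5  r_T0=5
   2) LOAD T1:  M=5  r_T1=5
   3) CAS  T1:  M=6  r_T1=5 ✓
   4) CAS  T0:  M=6  r_T0=5 ✗
   5) LOAD T0:  M=6  r_T0=6
   6) CAS  T0:  M=7  r_T0=6 ✓
   7) LOAD T0:  M=7  r_T0=7
   8) CAS  T0:  M=8  r_T0=7 ✓
Mismatch at 4.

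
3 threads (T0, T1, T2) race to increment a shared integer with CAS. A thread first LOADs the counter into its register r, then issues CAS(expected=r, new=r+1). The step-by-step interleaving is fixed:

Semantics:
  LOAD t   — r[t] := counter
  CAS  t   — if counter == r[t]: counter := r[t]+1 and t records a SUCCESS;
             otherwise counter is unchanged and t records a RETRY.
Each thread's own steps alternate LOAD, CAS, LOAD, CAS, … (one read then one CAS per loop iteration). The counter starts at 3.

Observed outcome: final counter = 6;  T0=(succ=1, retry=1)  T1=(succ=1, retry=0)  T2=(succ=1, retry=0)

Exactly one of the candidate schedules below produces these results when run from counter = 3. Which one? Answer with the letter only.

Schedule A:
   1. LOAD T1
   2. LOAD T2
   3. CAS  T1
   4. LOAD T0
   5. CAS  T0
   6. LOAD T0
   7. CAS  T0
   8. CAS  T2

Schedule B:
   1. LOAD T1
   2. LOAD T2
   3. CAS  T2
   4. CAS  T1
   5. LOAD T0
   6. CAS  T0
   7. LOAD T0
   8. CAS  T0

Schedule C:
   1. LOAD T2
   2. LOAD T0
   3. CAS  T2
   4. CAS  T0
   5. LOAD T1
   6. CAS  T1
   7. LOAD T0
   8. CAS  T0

Tracing schedule C:
step 1: T2 LOAD ⇒ load; ctr=3 reg=3
step 2: T0 LOAD ⇒ load; ctr=3 reg=3
step 3: T2 CAS ⇒ ok; ctr=4 reg=3
step 4: T0 CAS ⇒ retry; ctr=4 reg=3
step 5: T1 LOAD ⇒ load; ctr=4 reg=4
step 6: T1 CAS ⇒ ok; ctr=5 reg=4
step 7: T0 LOAD ⇒ load; ctr=5 reg=5
step 8: T0 CAS ⇒ ok; ctr=6 reg=5

C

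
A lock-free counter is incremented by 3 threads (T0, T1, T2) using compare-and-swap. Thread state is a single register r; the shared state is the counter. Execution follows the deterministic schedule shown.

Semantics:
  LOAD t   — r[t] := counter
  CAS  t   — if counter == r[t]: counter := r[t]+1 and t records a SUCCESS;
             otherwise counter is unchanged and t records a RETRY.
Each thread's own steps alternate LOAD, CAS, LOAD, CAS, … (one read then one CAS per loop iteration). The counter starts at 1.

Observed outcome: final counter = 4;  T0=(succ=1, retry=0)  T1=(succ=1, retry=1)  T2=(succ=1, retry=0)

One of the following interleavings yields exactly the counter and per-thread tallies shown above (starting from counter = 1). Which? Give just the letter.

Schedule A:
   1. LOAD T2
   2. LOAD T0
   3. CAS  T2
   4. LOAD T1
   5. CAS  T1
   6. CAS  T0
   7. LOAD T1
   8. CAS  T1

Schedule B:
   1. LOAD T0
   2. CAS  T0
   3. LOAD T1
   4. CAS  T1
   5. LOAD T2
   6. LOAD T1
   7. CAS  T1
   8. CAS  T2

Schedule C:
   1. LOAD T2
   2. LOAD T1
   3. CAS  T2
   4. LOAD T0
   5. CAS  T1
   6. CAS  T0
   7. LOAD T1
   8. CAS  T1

Run C:
step 1: T2 LOAD ⇒ load; ctr=1 reg=1
step 2: T1 LOAD ⇒ load; ctr=1 reg=1
step 3: T2 CAS ⇒ ok; ctr=2 reg=1
step 4: T0 LOAD ⇒ load; ctr=2 reg=2
step 5: T1 CAS ⇒ retry; ctr=2 reg=1
step 6: T0 CAS ⇒ ok; ctr=3 reg=2
step 7: T1 LOAD ⇒ load; ctr=3 reg=3
step 8: T1 CAS ⇒ ok; ctr=4 reg=3

C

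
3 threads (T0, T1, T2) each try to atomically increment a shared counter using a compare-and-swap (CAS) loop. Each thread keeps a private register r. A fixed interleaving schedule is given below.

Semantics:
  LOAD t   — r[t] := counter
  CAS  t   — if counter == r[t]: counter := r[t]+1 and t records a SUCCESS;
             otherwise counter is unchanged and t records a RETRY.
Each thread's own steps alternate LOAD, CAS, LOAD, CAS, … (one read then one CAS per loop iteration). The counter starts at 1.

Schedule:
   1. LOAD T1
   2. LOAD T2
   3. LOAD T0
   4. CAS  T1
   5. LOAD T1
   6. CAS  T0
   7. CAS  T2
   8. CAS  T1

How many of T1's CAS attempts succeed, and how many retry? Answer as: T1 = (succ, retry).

T1 = (2, 0)

#1 T1 reads 1
#2 T2 reads 1
#3 T0 reads 1
#4 T1 CAS(1→2) writes; counter now 2
#5 T1 reads 2
#6 T0 CAS(1→2) fails; counter now 2
#7 T2 CAS(1→2) fails; counter now 2
#8 T1 CAS(2→3) writes; counter now 3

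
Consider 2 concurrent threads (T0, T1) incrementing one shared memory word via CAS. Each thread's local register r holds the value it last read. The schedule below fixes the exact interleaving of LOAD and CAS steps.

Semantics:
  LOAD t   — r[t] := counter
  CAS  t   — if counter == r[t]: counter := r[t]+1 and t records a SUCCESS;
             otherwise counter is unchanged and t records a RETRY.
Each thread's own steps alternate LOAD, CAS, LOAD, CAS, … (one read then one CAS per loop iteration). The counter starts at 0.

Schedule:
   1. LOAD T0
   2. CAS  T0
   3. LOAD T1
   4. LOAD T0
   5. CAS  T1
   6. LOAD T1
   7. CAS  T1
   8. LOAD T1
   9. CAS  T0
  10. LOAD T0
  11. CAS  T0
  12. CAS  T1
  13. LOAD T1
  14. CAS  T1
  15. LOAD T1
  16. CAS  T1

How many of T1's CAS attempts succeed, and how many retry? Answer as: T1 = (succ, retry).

T1 = (4, 1)

   1) LOAD T0:  M=0  r_T0=0
   2) CAS  T0:  M=1  r_T0=0 ✓
   3) LOAD T1:  M=1  r_T1=1
   4) LOAD T0:  M=1  r_T0=1
   5) CAS  T1:  M=2  r_T1=1 ✓
   6) LOAD T1:  M=2  r_T1=2
   7) CAS  T1:  M=3  r_T1=2 ✓
   8) LOAD T1:  M=3  r_T1=3
   9) CAS  T0:  M=3  r_T0=1 ✗
  10) LOAD T0:  M=3  r_T0=3
  11) CAS  T0:  M=4  r_T0=3 ✓
  12) CAS  T1:  M=4  r_T1=3 ✗
  13) LOAD T1:  M=4  r_T1=4
  14) CAS  T1:  M=5  r_T1=4 ✓
  15) LOAD T1:  M=5  r_T1=5
  16) CAS  T1:  M=6  r_T1=5 ✓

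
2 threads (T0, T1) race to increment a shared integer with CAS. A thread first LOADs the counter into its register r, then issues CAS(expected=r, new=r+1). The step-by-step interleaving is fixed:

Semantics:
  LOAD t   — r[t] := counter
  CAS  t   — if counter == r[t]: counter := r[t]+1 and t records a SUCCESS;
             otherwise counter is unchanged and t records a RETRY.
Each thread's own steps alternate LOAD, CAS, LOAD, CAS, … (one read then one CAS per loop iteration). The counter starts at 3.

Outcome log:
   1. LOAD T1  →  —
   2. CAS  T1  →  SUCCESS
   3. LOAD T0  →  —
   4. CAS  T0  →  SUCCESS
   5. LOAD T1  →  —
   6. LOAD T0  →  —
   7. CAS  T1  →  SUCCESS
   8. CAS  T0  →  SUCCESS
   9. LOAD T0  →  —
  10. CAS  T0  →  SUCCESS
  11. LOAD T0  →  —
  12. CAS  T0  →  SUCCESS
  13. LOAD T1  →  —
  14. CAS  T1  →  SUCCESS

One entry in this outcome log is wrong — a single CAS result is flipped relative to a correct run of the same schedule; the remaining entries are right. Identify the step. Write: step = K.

step = 8

Re-executing:
T1 LOAD — after: cnt=3, r=3 — load
T1 CAS — after: cnt=4, r=3 — ok
T0 LOAD — after: cnt=4, r=4 — load
T0 CAS — after: cnt=5, r=4 — ok
T1 LOAD — after: cnt=5, r=5 — load
T0 LOAD — after: cnt=5, r=5 — load
T1 CAS — after: cnt=6, r=5 — ok
T0 CAS — after: cnt=6, r=5 — retry
T0 LOAD — after: cnt=6, r=6 — load
T0 CAS — after: cnt=7, r=6 — ok
T0 LOAD — after: cnt=7, r=7 — load
T0 CAS — after: cnt=8, r=7 — ok
T1 LOAD — after: cnt=8, r=8 — load
T1 CAS — after: cnt=9, r=8 — ok
Flip is step 8.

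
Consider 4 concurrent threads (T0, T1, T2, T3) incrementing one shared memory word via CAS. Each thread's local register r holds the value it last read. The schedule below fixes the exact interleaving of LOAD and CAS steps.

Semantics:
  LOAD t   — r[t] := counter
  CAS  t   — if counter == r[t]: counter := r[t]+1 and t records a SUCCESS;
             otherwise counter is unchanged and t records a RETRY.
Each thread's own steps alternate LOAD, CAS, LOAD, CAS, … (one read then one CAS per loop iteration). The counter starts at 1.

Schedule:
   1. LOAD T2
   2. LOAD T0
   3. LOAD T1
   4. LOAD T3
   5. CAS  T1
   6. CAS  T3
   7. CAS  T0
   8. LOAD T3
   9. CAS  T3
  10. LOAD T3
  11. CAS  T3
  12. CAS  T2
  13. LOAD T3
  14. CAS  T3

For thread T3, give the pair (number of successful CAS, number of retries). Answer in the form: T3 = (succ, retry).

T3 = (3, 1)

   1) LOAD T2:  M=1  r_T2=1
   2) LOAD T0:  M=1  r_T0=1
   3) LOAD T1:  M=1  r_T1=1
   4) LOAD T3:  M=1  r_T3=1
   5) CAS  T1:  M=2  r_T1=1 ✓
   6) CAS  T3:  M=2  r_T3=1 ✗
   7) CAS  T0:  M=2  r_T0=1 ✗
   8) LOAD T3:  M=2  r_T3=2
   9) CAS  T3:  M=3  r_T3=2 ✓
  10) LOAD T3:  M=3  r_T3=3
  11) CAS  T3:  M=4  r_T3=3 ✓
  12) CAS  T2:  M=4  r_T2=1 ✗
  13) LOAD T3:  M=4  r_T3=4
  14) CAS  T3:  M=5  r_T3=4 ✓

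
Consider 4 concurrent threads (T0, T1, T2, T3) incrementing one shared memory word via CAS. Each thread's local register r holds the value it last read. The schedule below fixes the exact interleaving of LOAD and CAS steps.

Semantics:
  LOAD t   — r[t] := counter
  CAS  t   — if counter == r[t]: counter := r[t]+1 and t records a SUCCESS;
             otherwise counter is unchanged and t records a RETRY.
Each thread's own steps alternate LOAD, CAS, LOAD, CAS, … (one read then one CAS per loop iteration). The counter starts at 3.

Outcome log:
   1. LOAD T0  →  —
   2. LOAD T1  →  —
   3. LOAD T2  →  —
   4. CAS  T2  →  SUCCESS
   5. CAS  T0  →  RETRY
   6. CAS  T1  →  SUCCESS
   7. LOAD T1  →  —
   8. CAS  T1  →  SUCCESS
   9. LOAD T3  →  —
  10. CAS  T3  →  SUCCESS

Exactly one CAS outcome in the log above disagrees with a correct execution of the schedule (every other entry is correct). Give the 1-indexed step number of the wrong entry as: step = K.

step = 6

Reference trace:
   1) LOAD T0:  M=3  r_T0=3
   2) LOAD T1:  M=3  r_T1=3
   3) LOAD T2:  M=3  r_T2=3
   4) CAS  T2:  M=4  r_T2=3 ✓
   5) CAS  T0:  M=4  r_T0=3 ✗
   6) CAS  T1:  M=4  r_T1=3 ✗
   7) LOAD T1:  M=4  r_T1=4
   8) CAS  T1:  M=5  r_T1=4 ✓
   9) LOAD T3:  M=5  r_T3=5
  10) CAS  T3:  M=6  r_T3=5 ✓
Mismatch at 6.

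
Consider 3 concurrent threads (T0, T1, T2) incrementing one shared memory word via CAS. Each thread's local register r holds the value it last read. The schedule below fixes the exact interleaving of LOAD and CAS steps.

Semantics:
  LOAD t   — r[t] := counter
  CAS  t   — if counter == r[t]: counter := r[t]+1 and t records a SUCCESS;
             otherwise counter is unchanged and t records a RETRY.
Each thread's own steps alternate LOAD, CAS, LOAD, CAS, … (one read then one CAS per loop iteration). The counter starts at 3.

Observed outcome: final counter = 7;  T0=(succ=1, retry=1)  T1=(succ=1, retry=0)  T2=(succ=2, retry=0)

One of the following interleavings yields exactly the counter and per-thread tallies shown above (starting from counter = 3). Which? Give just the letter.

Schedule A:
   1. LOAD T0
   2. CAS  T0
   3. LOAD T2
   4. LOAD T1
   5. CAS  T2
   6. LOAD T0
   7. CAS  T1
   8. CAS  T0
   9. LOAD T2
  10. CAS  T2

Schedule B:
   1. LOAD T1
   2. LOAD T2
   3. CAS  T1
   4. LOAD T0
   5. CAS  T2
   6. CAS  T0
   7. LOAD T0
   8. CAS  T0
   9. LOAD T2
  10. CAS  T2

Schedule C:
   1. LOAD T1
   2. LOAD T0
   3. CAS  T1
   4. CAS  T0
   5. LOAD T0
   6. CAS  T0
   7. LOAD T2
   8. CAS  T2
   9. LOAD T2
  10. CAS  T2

Run C:
[1] T1.load  rd  (counter 3, T1.r 3)
[2] T0.load  rd  (counter 3, T0.r 3)
[3] T1.cas  hit  (counter 4, T1.r 3)
[4] T0.cas  miss  (counter 4, T0.r 3)
[5] T0.load  rd  (counter 4, T0.r 4)
[6] T0.cas  hit  (counter 5, T0.r 4)
[7] T2.load  rd  (counter 5, T2.r 5)
[8] T2.cas  hit  (counter 6, T2.r 5)
[9] T2.load  rd  (counter 6, T2.r 6)
[10] T2.cas  hit  (counter 7, T2.r 6)

C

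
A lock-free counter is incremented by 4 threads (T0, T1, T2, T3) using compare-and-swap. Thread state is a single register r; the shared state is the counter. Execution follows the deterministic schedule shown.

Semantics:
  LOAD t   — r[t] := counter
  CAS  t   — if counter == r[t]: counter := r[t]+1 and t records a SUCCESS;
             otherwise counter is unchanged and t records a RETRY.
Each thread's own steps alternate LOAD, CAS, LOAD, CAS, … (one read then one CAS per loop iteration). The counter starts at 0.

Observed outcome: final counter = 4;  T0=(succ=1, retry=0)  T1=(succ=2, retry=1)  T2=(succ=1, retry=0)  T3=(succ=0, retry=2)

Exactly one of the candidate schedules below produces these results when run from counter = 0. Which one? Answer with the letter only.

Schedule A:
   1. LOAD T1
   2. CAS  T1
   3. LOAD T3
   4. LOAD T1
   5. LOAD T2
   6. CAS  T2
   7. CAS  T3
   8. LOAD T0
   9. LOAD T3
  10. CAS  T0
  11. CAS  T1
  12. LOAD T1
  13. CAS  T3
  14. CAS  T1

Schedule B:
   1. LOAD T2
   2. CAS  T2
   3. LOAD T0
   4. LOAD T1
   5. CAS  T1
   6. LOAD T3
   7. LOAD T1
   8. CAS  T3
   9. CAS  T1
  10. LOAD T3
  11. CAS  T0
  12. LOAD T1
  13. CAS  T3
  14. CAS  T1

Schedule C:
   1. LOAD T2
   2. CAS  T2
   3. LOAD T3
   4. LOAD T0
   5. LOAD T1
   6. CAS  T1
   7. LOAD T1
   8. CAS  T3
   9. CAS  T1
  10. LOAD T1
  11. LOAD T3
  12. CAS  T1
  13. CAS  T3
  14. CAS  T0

A

Run A:
#1 T1 reads 0
#2 T1 CAS(0→1) writes; counter now 1
#3 T3 reads 1
#4 T1 reads 1
#5 T2 reads 1
#6 T2 CAS(1→2) writes; counter now 2
#7 T3 CAS(1→2) fails; counter now 2
#8 T0 reads 2
#9 T3 reads 2
#10 T0 CAS(2→3) writes; counter now 3
#11 T1 CAS(1→2) fails; counter now 3
#12 T1 reads 3
#13 T3 CAS(2→3) fails; counter now 3
#14 T1 CAS(3→4) writes; counter now 4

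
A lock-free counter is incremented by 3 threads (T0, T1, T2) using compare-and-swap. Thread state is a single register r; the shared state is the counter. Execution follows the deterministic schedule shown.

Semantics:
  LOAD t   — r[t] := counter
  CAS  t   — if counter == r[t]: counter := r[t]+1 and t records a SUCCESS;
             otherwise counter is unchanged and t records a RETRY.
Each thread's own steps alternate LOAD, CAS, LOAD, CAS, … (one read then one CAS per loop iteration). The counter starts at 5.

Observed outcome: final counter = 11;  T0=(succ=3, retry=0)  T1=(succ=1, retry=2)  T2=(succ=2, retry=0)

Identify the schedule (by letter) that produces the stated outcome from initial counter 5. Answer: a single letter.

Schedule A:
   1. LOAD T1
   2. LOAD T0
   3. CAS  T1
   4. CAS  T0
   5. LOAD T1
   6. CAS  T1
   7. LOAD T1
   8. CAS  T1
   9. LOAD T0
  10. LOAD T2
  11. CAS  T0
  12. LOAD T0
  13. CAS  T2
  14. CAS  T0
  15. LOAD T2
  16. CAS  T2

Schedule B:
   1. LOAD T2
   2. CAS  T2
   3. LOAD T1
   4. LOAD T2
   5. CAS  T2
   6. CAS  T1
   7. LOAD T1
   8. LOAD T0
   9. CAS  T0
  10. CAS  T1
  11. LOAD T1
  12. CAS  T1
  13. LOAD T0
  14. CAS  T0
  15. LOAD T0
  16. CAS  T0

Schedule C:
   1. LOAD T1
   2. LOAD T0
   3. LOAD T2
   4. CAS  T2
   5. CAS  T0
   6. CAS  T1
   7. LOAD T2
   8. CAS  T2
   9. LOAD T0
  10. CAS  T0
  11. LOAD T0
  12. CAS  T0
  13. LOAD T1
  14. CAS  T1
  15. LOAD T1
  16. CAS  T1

Tracing schedule B:
1. LOAD T2 → mem=5 r[T2]=5 [LOAD]
2. CAS T2 → mem=6 r[T2]=5 [OK]
3. LOAD T1 → mem=6 r[T1]=6 [LOAD]
4. LOAD T2 → mem=6 r[T2]=6 [LOAD]
5. CAS T2 → mem=7 r[T2]=6 [OK]
6. CAS T1 → mem=7 r[T1]=6 [RETRY]
7. LOAD T1 → mem=7 r[T1]=7 [LOAD]
8. LOAD T0 → mem=7 r[T0]=7 [LOAD]
9. CAS T0 → mem=8 r[T0]=7 [OK]
10. CAS T1 → mem=8 r[T1]=7 [RETRY]
11. LOAD T1 → mem=8 r[T1]=8 [LOAD]
12. CAS T1 → mem=9 r[T1]=8 [OK]
13. LOAD T0 → mem=9 r[T0]=9 [LOAD]
14. CAS T0 → mem=10 r[T0]=9 [OK]
15. LOAD T0 → mem=10 r[T0]=10 [LOAD]
16. CAS T0 → mem=11 r[T0]=10 [OK]

B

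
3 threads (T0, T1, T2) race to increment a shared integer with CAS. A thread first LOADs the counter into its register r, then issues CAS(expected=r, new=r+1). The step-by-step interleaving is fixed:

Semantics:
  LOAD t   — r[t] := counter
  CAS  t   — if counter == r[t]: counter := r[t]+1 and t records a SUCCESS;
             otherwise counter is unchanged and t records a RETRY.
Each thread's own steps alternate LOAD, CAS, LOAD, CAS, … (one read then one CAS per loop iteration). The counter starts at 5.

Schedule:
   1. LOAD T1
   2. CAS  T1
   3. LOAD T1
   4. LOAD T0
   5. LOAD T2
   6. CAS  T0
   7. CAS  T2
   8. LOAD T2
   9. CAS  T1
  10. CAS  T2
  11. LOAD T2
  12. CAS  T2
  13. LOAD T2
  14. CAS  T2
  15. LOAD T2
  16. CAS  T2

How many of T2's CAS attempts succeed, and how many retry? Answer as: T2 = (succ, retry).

[1] T1.load  rd  (counter 5, T1.r 5)
[2] T1.cas  hit  (counter 6, T1.r 5)
[3] T1.load  rd  (counter 6, T1.r 6)
[4] T0.load  rd  (counter 6, T0.r 6)
[5] T2.load  rd  (counter 6, T2.r 6)
[6] T0.cas  hit  (counter 7, T0.r 6)
[7] T2.cas  miss  (counter 7, T2.r 6)
[8] T2.load  rd  (counter 7, T2.r 7)
[9] T1.cas  miss  (counter 7, T1.r 6)
[10] T2.cas  hit  (counter 8, T2.r 7)
[11] T2.load  rd  (counter 8, T2.r 8)
[12] T2.cas  hit  (counter 9, T2.r 8)
[13] T2.load  rd  (counter 9, T2.r 9)
[14] T2.cas  hit  (counter 10, T2.r 9)
[15] T2.load  rd  (counter 10, T2.r 10)
[16] T2.cas  hit  (counter 11, T2.r 10)

T2 = (4, 1)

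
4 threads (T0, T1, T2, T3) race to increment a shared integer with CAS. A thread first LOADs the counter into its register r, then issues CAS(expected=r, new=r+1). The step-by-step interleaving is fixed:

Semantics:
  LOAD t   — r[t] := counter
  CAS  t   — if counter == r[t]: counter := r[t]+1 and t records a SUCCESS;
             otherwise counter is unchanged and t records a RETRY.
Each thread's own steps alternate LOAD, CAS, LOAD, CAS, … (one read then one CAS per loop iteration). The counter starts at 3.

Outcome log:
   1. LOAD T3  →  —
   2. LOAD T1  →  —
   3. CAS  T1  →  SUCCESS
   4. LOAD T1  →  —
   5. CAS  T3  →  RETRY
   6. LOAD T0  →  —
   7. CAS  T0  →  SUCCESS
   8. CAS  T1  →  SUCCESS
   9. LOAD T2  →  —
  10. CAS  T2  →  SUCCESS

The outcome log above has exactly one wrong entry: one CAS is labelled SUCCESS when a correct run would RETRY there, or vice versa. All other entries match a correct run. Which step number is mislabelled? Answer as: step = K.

step = 8

Reference trace:
   1) LOAD T3:  M=3  r_T3=3
   2) LOAD T1:  M=3  r_T1=3
   3) CAS  T1:  M=4  r_T1=3 ✓
   4) LOAD T1:  M=4  r_T1=4
   5) CAS  T3:  M=4  r_T3=3 ✗
   6) LOAD T0:  M=4  r_T0=4
   7) CAS  T0:  M=5  r_T0=4 ✓
   8) CAS  T1:  M=5  r_T1=4 ✗
   9) LOAD T2:  M=5  r_T2=5
  10) CAS  T2:  M=6  r_T2=5 ✓
Log disagrees first at step 8.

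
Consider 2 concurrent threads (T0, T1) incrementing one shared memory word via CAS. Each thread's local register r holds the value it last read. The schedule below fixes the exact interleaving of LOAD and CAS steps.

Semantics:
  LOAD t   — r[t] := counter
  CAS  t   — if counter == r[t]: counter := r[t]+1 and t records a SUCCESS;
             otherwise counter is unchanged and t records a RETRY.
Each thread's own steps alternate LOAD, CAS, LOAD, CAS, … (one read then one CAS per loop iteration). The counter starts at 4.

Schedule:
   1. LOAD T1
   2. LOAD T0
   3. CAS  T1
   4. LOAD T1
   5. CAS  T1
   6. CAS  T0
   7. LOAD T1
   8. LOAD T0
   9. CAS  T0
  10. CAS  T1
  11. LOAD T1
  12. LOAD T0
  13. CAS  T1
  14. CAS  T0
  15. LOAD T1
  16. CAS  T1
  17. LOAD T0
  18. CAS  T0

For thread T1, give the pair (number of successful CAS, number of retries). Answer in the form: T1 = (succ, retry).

T1 LOAD — after: cnt=4, r=4 — load
T0 LOAD — after: cnt=4, r=4 — load
T1 CAS — after: cnt=5, r=4 — ok
T1 LOAD — after: cnt=5, r=5 — load
T1 CAS — after: cnt=6, r=5 — ok
T0 CAS — after: cnt=6, r=4 — retry
T1 LOAD — after: cnt=6, r=6 — load
T0 LOAD — after: cnt=6, r=6 — load
T0 CAS — after: cnt=7, r=6 — ok
T1 CAS — after: cnt=7, r=6 — retry
T1 LOAD — after: cnt=7, r=7 — load
T0 LOAD — after: cnt=7, r=7 — load
T1 CAS — after: cnt=8, r=7 — ok
T0 CAS — after: cnt=8, r=7 — retry
T1 LOAD — after: cnt=8, r=8 — load
T1 CAS — after: cnt=9, r=8 — ok
T0 LOAD — after: cnt=9, r=9 — load
T0 CAS — after: cnt=10, r=9 — ok

T1 = (4, 1)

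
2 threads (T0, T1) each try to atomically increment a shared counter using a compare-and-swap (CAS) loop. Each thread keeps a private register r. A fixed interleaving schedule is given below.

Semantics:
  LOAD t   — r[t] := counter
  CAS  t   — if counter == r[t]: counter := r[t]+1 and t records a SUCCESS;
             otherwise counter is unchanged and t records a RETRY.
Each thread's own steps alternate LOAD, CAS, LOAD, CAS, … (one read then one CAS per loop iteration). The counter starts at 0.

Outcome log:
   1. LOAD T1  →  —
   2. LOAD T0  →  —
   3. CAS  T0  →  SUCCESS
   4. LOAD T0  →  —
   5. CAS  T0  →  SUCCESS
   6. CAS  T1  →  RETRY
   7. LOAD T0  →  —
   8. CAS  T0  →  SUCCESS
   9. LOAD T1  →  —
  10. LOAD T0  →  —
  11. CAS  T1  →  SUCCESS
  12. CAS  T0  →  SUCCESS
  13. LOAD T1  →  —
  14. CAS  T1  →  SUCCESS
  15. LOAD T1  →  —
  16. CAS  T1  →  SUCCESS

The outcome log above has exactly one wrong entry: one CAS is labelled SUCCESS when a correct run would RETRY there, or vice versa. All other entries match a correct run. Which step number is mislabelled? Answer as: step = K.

Reference trace:
T1 LOAD — after: cnt=0, r=0 — load
T0 LOAD — after: cnt=0, r=0 — load
T0 CAS — after: cnt=1, r=0 — ok
T0 LOAD — after: cnt=1, r=1 — load
T0 CAS — after: cnt=2, r=1 — ok
T1 CAS — after: cnt=2, r=0 — retry
T0 LOAD — after: cnt=2, r=2 — load
T0 CAS — after: cnt=3, r=2 — ok
T1 LOAD — after: cnt=3, r=3 — load
T0 LOAD — after: cnt=3, r=3 — load
T1 CAS — after: cnt=4, r=3 — ok
T0 CAS — after: cnt=4, r=3 — retry
T1 LOAD — after: cnt=4, r=4 — load
T1 CAS — after: cnt=5, r=4 — ok
T1 LOAD — after: cnt=5, r=5 — load
T1 CAS — after: cnt=6, r=5 — ok
Log disagrees first at step 12.

step = 12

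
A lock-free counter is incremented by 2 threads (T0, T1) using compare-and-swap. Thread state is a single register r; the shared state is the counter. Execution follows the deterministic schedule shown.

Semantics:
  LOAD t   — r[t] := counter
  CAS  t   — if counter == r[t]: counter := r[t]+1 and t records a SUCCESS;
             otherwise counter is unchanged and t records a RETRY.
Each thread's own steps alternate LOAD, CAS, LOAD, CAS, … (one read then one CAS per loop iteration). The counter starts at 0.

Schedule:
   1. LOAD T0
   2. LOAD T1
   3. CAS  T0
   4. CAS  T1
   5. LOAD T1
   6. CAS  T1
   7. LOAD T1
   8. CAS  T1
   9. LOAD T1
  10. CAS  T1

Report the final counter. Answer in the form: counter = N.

[1] T0.load  rd  (counter 0, T0.r 0)
[2] T1.load  rd  (counter 0, T1.r 0)
[3] T0.cas  hit  (counter 1, T0.r 0)
[4] T1.cas  miss  (counter 1, T1.r 0)
[5] T1.load  rd  (counter 1, T1.r 1)
[6] T1.cas  hit  (counter 2, T1.r 1)
[7] T1.load  rd  (counter 2, T1.r 2)
[8] T1.cas  hit  (counter 3, T1.r 2)
[9] T1.load  rd  (counter 3, T1.r 3)
[10] T1.cas  hit  (counter 4, T1.r 3)

counter = 4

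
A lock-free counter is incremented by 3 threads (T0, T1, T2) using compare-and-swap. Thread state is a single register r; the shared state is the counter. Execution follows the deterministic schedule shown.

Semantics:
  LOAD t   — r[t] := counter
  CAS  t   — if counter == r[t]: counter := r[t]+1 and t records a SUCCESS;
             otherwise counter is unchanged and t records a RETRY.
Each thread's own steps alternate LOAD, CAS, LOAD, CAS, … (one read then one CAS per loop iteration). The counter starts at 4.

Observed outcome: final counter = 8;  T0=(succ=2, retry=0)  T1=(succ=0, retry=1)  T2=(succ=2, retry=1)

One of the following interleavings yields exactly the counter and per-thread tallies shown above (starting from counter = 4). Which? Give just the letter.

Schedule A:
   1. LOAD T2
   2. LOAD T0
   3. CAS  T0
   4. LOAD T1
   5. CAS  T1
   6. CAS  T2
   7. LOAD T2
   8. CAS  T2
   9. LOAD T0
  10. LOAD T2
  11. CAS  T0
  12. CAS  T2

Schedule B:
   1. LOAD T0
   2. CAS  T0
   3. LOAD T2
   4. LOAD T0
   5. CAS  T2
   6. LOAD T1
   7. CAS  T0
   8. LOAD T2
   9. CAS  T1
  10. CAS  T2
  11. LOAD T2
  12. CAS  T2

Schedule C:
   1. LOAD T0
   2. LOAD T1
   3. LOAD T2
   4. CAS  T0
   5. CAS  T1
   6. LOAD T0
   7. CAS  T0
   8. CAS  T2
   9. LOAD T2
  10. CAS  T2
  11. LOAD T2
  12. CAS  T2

Run C:
[1] T0.load  rd  (counter 4, T0.r 4)
[2] T1.load  rd  (counter 4, T1.r 4)
[3] T2.load  rd  (counter 4, T2.r 4)
[4] T0.cas  hit  (counter 5, T0.r 4)
[5] T1.cas  miss  (counter 5, T1.r 4)
[6] T0.load  rd  (counter 5, T0.r 5)
[7] T0.cas  hit  (counter 6, T0.r 5)
[8] T2.cas  miss  (counter 6, T2.r 4)
[9] T2.load  rd  (counter 6, T2.r 6)
[10] T2.cas  hit  (counter 7, T2.r 6)
[11] T2.load  rd  (counter 7, T2.r 7)
[12] T2.cas  hit  (counter 8, T2.r 7)

C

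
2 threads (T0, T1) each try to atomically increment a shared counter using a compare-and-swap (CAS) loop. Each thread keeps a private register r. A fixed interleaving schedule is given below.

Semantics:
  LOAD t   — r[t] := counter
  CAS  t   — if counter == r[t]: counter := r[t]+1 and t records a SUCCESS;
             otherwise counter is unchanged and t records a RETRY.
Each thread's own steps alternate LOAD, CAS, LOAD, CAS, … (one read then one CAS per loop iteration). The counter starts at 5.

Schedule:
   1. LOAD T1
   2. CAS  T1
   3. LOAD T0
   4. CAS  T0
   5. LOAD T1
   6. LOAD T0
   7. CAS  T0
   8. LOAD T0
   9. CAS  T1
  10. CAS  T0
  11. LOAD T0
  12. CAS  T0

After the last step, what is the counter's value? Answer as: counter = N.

T1 LOAD — after: cnt=5, r=5 — load
T1 CAS — after: cnt=6, r=5 — ok
T0 LOAD — after: cnt=6, r=6 — load
T0 CAS — after: cnt=7, r=6 — ok
T1 LOAD — after: cnt=7, r=7 — load
T0 LOAD — after: cnt=7, r=7 — load
T0 CAS — after: cnt=8, r=7 — ok
T0 LOAD — after: cnt=8, r=8 — load
T1 CAS — after: cnt=8, r=7 — retry
T0 CAS — after: cnt=9, r=8 — ok
T0 LOAD — after: cnt=9, r=9 — load
T0 CAS — after: cnt=10, r=9 — ok

counter = 10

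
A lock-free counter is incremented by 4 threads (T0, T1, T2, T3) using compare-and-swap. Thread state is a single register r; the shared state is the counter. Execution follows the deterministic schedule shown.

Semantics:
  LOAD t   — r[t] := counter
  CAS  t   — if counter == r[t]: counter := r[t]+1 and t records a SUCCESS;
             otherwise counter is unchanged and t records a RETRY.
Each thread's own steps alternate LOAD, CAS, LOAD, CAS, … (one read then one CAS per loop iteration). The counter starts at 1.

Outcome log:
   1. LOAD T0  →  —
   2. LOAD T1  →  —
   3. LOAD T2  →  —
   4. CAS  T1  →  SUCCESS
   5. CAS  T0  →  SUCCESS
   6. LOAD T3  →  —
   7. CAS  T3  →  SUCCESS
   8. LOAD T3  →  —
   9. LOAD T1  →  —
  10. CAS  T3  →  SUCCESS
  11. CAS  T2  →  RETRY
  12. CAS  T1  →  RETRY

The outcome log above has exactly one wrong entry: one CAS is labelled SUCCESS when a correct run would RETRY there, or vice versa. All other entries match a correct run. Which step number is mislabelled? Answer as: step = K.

step = 5

Re-executing:
[1] T0.load  rd  (counter 1, T0.r 1)
[2] T1.load  rd  (counter 1, T1.r 1)
[3] T2.load  rd  (counter 1, T2.r 1)
[4] T1.cas  hit  (counter 2, T1.r 1)
[5] T0.cas  miss  (counter 2, T0.r 1)
[6] T3.load  rd  (counter 2, T3.r 2)
[7] T3.cas  hit  (counter 3, T3.r 2)
[8] T3.load  rd  (counter 3, T3.r 3)
[9] T1.load  rd  (counter 3, T1.r 3)
[10] T3.cas  hit  (counter 4, T3.r 3)
[11] T2.cas  miss  (counter 4, T2.r 1)
[12] T1.cas  miss  (counter 4, T1.r 3)
Mismatch at 5.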